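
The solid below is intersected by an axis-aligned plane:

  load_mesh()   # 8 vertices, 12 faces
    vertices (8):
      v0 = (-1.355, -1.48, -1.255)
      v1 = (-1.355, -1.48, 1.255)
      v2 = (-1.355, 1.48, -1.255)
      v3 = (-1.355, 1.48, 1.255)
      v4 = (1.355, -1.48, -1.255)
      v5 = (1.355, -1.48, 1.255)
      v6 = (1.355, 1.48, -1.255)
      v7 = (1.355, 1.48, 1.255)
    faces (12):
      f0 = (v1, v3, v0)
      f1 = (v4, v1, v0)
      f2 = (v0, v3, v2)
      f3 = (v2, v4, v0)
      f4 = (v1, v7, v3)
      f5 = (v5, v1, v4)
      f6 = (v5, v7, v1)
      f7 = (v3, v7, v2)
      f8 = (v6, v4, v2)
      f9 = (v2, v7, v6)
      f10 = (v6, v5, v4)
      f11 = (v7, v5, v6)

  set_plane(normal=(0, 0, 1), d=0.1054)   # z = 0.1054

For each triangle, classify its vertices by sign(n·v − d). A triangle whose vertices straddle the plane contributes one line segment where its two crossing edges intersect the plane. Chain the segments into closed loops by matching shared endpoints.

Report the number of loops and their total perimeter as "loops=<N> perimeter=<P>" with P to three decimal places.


loops=1 perimeter=11.340

Straddling triangles (8 of 12):
  (v1,v3,v0) [++-] → (-1.355, 0.124296, 0.1054)–(-1.355, -1.48, 0.1054)  len=1.6043
  (v4,v1,v0) [-+-] → (-0.113798, -1.48, 0.1054)–(-1.355, -1.48, 0.1054)  len=1.2412
  (v0,v3,v2) [-+-] → (-1.355, 0.124296, 0.1054)–(-1.355, 1.48, 0.1054)  len=1.3557
  (v5,v1,v4) [++-] → (-0.113798, -1.48, 0.1054)–(1.355, -1.48, 0.1054)  len=1.4688
  (v3,v7,v2) [++-] → (0.113798, 1.48, 0.1054)–(-1.355, 1.48, 0.1054)  len=1.4688
  (v2,v7,v6) [-+-] → (0.113798, 1.48, 0.1054)–(1.355, 1.48, 0.1054)  len=1.2412
  (v6,v5,v4) [-+-] → (1.355, -0.124296, 0.1054)–(1.355, -1.48, 0.1054)  len=1.3557
  (v7,v5,v6) [++-] → (1.355, -0.124296, 0.1054)–(1.355, 1.48, 0.1054)  len=1.6043

Chained into 1 loop(s):
  loop 1: 8 segments, perimeter = 11.3400
Total perimeter = 11.340


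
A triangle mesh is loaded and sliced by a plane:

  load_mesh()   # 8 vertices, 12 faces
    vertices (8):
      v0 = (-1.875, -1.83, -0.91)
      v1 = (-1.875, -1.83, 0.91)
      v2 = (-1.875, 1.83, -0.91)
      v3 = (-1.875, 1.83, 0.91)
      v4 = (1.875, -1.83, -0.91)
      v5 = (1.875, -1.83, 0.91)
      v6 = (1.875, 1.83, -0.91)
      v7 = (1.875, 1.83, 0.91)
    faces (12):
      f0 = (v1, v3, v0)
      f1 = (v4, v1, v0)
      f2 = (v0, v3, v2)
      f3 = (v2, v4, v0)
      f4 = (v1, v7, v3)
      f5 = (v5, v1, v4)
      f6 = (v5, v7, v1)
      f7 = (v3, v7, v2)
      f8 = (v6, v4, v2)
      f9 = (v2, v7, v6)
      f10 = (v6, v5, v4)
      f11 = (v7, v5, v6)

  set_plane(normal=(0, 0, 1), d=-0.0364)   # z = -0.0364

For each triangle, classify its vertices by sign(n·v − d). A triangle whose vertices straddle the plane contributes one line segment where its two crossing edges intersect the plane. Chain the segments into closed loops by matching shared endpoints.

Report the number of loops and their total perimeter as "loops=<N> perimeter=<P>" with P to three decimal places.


Straddling triangles (8 of 12):
  (v1,v3,v0) [++-] → (-1.875, -0.0732, -0.0364)–(-1.875, -1.83, -0.0364)  len=1.7568
  (v4,v1,v0) [-+-] → (0.075, -1.83, -0.0364)–(-1.875, -1.83, -0.0364)  len=1.9500
  (v0,v3,v2) [-+-] → (-1.875, -0.0732, -0.0364)–(-1.875, 1.83, -0.0364)  len=1.9032
  (v5,v1,v4) [++-] → (0.075, -1.83, -0.0364)–(1.875, -1.83, -0.0364)  len=1.8000
  (v3,v7,v2) [++-] → (-0.075, 1.83, -0.0364)–(-1.875, 1.83, -0.0364)  len=1.8000
  (v2,v7,v6) [-+-] → (-0.075, 1.83, -0.0364)–(1.875, 1.83, -0.0364)  len=1.9500
  (v6,v5,v4) [-+-] → (1.875, 0.0732, -0.0364)–(1.875, -1.83, -0.0364)  len=1.9032
  (v7,v5,v6) [++-] → (1.875, 0.0732, -0.0364)–(1.875, 1.83, -0.0364)  len=1.7568

Chained into 1 loop(s):
  loop 1: 8 segments, perimeter = 14.8200
Total perimeter = 14.820

loops=1 perimeter=14.820


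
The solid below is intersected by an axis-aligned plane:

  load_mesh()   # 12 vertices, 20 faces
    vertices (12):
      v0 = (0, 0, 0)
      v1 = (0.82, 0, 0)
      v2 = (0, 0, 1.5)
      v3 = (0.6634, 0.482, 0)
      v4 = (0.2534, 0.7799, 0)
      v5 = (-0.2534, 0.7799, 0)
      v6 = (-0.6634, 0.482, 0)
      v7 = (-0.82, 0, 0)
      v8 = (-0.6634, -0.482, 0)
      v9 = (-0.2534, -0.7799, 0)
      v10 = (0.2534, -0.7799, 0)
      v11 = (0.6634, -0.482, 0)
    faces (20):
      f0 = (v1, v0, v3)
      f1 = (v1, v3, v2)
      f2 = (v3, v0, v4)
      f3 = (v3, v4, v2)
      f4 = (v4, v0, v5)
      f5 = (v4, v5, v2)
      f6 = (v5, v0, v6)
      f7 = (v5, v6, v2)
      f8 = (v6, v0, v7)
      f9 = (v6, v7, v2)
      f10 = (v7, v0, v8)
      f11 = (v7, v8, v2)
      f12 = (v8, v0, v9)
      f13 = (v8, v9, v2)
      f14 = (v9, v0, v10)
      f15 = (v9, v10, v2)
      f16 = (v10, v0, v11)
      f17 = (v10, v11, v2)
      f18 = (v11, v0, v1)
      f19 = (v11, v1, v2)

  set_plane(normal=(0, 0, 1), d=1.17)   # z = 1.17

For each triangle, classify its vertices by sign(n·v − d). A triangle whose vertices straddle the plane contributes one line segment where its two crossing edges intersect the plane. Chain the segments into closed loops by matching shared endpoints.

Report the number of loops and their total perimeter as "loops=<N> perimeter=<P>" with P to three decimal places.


Straddling triangles (10 of 20):
  (v1,v3,v2) [--+] → (0.145948, 0.10604, 1.17)–(0.1804, 0, 1.17)  len=0.1115
  (v3,v4,v2) [--+] → (0.055748, 0.171578, 1.17)–(0.145948, 0.10604, 1.17)  len=0.1115
  (v4,v5,v2) [--+] → (-0.055748, 0.171578, 1.17)–(0.055748, 0.171578, 1.17)  len=0.1115
  (v5,v6,v2) [--+] → (-0.145948, 0.10604, 1.17)–(-0.055748, 0.171578, 1.17)  len=0.1115
  (v6,v7,v2) [--+] → (-0.1804, 0, 1.17)–(-0.145948, 0.10604, 1.17)  len=0.1115
  (v7,v8,v2) [--+] → (-0.145948, -0.10604, 1.17)–(-0.1804, 0, 1.17)  len=0.1115
  (v8,v9,v2) [--+] → (-0.055748, -0.171578, 1.17)–(-0.145948, -0.10604, 1.17)  len=0.1115
  (v9,v10,v2) [--+] → (0.055748, -0.171578, 1.17)–(-0.055748, -0.171578, 1.17)  len=0.1115
  (v10,v11,v2) [--+] → (0.145948, -0.10604, 1.17)–(0.055748, -0.171578, 1.17)  len=0.1115
  (v11,v1,v2) [--+] → (0.1804, 0, 1.17)–(0.145948, -0.10604, 1.17)  len=0.1115

Chained into 1 loop(s):
  loop 1: 10 segments, perimeter = 1.1150
Total perimeter = 1.115

loops=1 perimeter=1.115


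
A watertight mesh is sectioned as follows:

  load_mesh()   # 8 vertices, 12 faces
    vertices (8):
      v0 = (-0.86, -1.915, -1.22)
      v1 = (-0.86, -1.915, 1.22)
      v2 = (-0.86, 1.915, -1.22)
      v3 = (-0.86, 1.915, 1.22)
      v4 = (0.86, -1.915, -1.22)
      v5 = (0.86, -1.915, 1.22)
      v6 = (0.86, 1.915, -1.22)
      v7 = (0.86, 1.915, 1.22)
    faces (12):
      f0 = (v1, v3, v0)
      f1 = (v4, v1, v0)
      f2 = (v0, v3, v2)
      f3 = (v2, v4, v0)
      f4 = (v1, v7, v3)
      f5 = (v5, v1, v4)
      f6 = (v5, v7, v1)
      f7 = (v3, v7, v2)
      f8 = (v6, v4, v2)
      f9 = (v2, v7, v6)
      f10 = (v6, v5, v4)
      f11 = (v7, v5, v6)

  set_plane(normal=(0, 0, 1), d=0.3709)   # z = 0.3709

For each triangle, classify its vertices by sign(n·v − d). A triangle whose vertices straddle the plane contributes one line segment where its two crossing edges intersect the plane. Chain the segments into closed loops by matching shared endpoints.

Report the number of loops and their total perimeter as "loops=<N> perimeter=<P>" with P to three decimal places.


Straddling triangles (8 of 12):
  (v1,v3,v0) [++-] → (-0.86, 0.582191, 0.3709)–(-0.86, -1.915, 0.3709)  len=2.4972
  (v4,v1,v0) [-+-] → (-0.261454, -1.915, 0.3709)–(-0.86, -1.915, 0.3709)  len=0.5985
  (v0,v3,v2) [-+-] → (-0.86, 0.582191, 0.3709)–(-0.86, 1.915, 0.3709)  len=1.3328
  (v5,v1,v4) [++-] → (-0.261454, -1.915, 0.3709)–(0.86, -1.915, 0.3709)  len=1.1215
  (v3,v7,v2) [++-] → (0.261454, 1.915, 0.3709)–(-0.86, 1.915, 0.3709)  len=1.1215
  (v2,v7,v6) [-+-] → (0.261454, 1.915, 0.3709)–(0.86, 1.915, 0.3709)  len=0.5985
  (v6,v5,v4) [-+-] → (0.86, -0.582191, 0.3709)–(0.86, -1.915, 0.3709)  len=1.3328
  (v7,v5,v6) [++-] → (0.86, -0.582191, 0.3709)–(0.86, 1.915, 0.3709)  len=2.4972

Chained into 1 loop(s):
  loop 1: 8 segments, perimeter = 11.1000
Total perimeter = 11.100

loops=1 perimeter=11.100


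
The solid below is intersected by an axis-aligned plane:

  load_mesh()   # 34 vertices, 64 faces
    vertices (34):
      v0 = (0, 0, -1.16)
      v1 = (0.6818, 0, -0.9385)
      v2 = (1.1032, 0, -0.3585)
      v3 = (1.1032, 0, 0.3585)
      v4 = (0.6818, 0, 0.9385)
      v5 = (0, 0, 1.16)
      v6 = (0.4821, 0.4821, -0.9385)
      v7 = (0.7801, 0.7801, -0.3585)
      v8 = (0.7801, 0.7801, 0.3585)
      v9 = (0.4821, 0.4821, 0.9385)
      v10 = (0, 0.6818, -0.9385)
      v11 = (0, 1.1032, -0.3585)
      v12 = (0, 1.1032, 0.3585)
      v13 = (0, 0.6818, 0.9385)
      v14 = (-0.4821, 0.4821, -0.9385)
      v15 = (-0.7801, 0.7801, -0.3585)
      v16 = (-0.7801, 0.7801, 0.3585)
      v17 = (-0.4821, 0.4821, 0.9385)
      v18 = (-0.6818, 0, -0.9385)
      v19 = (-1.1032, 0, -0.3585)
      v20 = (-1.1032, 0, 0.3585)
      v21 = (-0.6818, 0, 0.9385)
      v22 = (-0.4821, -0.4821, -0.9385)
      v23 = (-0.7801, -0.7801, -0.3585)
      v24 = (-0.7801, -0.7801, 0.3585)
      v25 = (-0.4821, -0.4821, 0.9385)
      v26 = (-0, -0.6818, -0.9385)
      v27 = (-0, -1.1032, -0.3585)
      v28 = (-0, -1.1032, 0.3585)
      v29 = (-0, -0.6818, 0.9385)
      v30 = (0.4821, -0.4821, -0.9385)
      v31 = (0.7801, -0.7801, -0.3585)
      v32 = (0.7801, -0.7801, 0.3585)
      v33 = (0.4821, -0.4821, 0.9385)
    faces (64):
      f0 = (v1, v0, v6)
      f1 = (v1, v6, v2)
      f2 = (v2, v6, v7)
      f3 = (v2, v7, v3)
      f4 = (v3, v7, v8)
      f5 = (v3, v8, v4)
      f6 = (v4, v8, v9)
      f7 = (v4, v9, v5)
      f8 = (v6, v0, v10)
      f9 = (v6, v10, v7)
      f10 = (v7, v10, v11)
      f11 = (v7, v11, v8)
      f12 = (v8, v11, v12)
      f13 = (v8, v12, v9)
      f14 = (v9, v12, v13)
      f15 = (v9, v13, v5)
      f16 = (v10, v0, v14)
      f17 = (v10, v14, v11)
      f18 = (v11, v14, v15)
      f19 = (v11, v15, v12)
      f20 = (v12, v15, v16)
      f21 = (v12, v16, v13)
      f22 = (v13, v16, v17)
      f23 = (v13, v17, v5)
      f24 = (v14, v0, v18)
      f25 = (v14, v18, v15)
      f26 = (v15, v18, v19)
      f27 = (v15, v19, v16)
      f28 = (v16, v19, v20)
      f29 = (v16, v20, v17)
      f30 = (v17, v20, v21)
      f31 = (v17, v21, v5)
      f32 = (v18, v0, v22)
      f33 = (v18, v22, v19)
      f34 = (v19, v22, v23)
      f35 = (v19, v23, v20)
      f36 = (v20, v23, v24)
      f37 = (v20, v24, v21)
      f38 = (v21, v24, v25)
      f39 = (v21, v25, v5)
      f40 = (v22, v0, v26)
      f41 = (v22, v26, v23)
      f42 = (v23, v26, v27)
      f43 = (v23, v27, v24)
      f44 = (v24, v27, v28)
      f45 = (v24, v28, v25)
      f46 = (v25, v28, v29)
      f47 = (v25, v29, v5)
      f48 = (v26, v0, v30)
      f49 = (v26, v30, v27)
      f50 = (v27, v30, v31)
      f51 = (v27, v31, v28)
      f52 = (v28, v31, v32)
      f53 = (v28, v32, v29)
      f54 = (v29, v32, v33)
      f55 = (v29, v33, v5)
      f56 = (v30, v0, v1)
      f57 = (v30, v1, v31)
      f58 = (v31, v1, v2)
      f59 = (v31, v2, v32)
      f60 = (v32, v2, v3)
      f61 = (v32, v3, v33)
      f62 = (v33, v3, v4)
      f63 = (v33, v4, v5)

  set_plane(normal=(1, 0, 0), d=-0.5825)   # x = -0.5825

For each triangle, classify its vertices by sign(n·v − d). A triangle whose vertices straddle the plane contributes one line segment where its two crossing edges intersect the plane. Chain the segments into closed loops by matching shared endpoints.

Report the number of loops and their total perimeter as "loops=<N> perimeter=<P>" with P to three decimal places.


Straddling triangles (20 of 64):
  (v11,v14,v15) [++-] → (-0.5825, 0.5825, -0.743091)–(-0.5825, 0.861942, -0.3585)  len=0.4754
  (v11,v15,v12) [+-+] → (-0.5825, 0.861942, -0.3585)–(-0.5825, 0.861942, -0.176883)  len=0.1816
  (v12,v15,v16) [+--] → (-0.5825, 0.861942, -0.176883)–(-0.5825, 0.861942, 0.3585)  len=0.5354
  (v12,v16,v13) [+-+] → (-0.5825, 0.861942, 0.3585)–(-0.5825, 0.755201, 0.505414)  len=0.1816
  (v13,v16,v17) [+-+] → (-0.5825, 0.755201, 0.505414)–(-0.5825, 0.5825, 0.743091)  len=0.2938
  (v14,v0,v18) [++-] → (-0.5825, 0, -0.97076)–(-0.5825, 0.239722, -0.9385)  len=0.2419
  (v14,v18,v15) [+--] → (-0.5825, 0.239722, -0.9385)–(-0.5825, 0.5825, -0.743091)  len=0.3946
  (v16,v20,v17) [--+] → (-0.5825, 0.404169, 0.844744)–(-0.5825, 0.5825, 0.743091)  len=0.2053
  (v17,v20,v21) [+--] → (-0.5825, 0.404169, 0.844744)–(-0.5825, 0.239722, 0.9385)  len=0.1893
  (v17,v21,v5) [+-+] → (-0.5825, 0.239722, 0.9385)–(-0.5825, 0, 0.97076)  len=0.2419
  (v18,v0,v22) [-++] → (-0.5825, 0, -0.97076)–(-0.5825, -0.239722, -0.9385)  len=0.2419
  (v18,v22,v19) [-+-] → (-0.5825, -0.239722, -0.9385)–(-0.5825, -0.404169, -0.844744)  len=0.1893
  (v19,v22,v23) [-+-] → (-0.5825, -0.404169, -0.844744)–(-0.5825, -0.5825, -0.743091)  len=0.2053
  (v21,v24,v25) [--+] → (-0.5825, -0.5825, 0.743091)–(-0.5825, -0.239722, 0.9385)  len=0.3946
  (v21,v25,v5) [-++] → (-0.5825, -0.239722, 0.9385)–(-0.5825, 0, 0.97076)  len=0.2419
  (v22,v26,v23) [++-] → (-0.5825, -0.755201, -0.505414)–(-0.5825, -0.5825, -0.743091)  len=0.2938
  (v23,v26,v27) [-++] → (-0.5825, -0.755201, -0.505414)–(-0.5825, -0.861942, -0.3585)  len=0.1816
  (v23,v27,v24) [-+-] → (-0.5825, -0.861942, -0.3585)–(-0.5825, -0.861942, 0.176883)  len=0.5354
  (v24,v27,v28) [-++] → (-0.5825, -0.861942, 0.176883)–(-0.5825, -0.861942, 0.3585)  len=0.1816
  (v24,v28,v25) [-++] → (-0.5825, -0.861942, 0.3585)–(-0.5825, -0.5825, 0.743091)  len=0.4754

Chained into 1 loop(s):
  loop 1: 20 segments, perimeter = 5.8814
Total perimeter = 5.881

loops=1 perimeter=5.881


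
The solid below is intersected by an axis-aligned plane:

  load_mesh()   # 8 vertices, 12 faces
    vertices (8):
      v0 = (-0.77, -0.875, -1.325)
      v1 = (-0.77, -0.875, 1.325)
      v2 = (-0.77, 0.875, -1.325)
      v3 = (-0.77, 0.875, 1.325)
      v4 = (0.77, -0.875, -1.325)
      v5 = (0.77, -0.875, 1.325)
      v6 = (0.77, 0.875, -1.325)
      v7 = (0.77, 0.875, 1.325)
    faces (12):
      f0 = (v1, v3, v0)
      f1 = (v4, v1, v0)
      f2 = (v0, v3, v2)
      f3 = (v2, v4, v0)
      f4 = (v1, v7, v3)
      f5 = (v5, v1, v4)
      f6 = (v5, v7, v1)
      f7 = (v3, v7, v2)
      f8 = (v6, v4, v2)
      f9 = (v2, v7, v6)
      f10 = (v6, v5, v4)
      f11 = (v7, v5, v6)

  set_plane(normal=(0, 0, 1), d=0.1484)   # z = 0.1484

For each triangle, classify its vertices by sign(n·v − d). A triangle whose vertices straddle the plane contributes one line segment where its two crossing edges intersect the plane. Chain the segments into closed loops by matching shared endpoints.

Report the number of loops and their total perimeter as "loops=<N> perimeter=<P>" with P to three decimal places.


loops=1 perimeter=6.580

Straddling triangles (8 of 12):
  (v1,v3,v0) [++-] → (-0.77, 0.098, 0.1484)–(-0.77, -0.875, 0.1484)  len=0.9730
  (v4,v1,v0) [-+-] → (-0.08624, -0.875, 0.1484)–(-0.77, -0.875, 0.1484)  len=0.6838
  (v0,v3,v2) [-+-] → (-0.77, 0.098, 0.1484)–(-0.77, 0.875, 0.1484)  len=0.7770
  (v5,v1,v4) [++-] → (-0.08624, -0.875, 0.1484)–(0.77, -0.875, 0.1484)  len=0.8562
  (v3,v7,v2) [++-] → (0.08624, 0.875, 0.1484)–(-0.77, 0.875, 0.1484)  len=0.8562
  (v2,v7,v6) [-+-] → (0.08624, 0.875, 0.1484)–(0.77, 0.875, 0.1484)  len=0.6838
  (v6,v5,v4) [-+-] → (0.77, -0.098, 0.1484)–(0.77, -0.875, 0.1484)  len=0.7770
  (v7,v5,v6) [++-] → (0.77, -0.098, 0.1484)–(0.77, 0.875, 0.1484)  len=0.9730

Chained into 1 loop(s):
  loop 1: 8 segments, perimeter = 6.5800
Total perimeter = 6.580


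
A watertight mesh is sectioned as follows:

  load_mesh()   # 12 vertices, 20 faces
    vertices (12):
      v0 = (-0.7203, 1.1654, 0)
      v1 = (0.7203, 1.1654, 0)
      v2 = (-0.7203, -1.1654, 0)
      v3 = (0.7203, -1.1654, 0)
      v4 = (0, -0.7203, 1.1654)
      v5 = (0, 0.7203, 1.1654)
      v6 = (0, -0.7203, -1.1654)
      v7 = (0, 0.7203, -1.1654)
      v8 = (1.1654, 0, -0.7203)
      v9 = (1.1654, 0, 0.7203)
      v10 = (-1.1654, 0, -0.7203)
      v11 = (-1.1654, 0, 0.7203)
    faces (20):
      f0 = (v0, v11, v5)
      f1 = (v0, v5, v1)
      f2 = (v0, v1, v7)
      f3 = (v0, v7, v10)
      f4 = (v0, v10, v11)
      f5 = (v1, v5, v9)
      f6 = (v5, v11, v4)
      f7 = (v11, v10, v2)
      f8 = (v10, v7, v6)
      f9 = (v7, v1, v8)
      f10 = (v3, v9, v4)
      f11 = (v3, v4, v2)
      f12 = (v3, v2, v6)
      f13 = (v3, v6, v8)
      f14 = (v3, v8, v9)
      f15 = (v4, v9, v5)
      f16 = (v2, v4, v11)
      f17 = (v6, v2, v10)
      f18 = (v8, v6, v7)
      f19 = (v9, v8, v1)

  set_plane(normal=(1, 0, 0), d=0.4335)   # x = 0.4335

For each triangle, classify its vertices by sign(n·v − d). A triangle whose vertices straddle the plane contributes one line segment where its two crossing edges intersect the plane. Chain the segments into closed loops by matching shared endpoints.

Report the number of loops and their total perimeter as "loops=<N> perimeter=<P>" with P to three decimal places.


Straddling triangles (10 of 20):
  (v0,v5,v1) [--+] → (0.4335, 0.988176, 0.464024)–(0.4335, 1.1654, 0)  len=0.4967
  (v0,v1,v7) [-+-] → (0.4335, 1.1654, 0)–(0.4335, 0.988176, -0.464024)  len=0.4967
  (v1,v5,v9) [+-+] → (0.4335, 0.988176, 0.464024)–(0.4335, 0.452366, 0.999834)  len=0.7577
  (v7,v1,v8) [-++] → (0.4335, 0.988176, -0.464024)–(0.4335, 0.452366, -0.999834)  len=0.7577
  (v3,v9,v4) [++-] → (0.4335, -0.452366, 0.999834)–(0.4335, -0.988176, 0.464024)  len=0.7577
  (v3,v4,v2) [+--] → (0.4335, -0.988176, 0.464024)–(0.4335, -1.1654, 0)  len=0.4967
  (v3,v2,v6) [+--] → (0.4335, -1.1654, 0)–(0.4335, -0.988176, -0.464024)  len=0.4967
  (v3,v6,v8) [+-+] → (0.4335, -0.988176, -0.464024)–(0.4335, -0.452366, -0.999834)  len=0.7577
  (v4,v9,v5) [-+-] → (0.4335, -0.452366, 0.999834)–(0.4335, 0.452366, 0.999834)  len=0.9047
  (v8,v6,v7) [+--] → (0.4335, -0.452366, -0.999834)–(0.4335, 0.452366, -0.999834)  len=0.9047

Chained into 1 loop(s):
  loop 1: 10 segments, perimeter = 6.8273
Total perimeter = 6.827

loops=1 perimeter=6.827


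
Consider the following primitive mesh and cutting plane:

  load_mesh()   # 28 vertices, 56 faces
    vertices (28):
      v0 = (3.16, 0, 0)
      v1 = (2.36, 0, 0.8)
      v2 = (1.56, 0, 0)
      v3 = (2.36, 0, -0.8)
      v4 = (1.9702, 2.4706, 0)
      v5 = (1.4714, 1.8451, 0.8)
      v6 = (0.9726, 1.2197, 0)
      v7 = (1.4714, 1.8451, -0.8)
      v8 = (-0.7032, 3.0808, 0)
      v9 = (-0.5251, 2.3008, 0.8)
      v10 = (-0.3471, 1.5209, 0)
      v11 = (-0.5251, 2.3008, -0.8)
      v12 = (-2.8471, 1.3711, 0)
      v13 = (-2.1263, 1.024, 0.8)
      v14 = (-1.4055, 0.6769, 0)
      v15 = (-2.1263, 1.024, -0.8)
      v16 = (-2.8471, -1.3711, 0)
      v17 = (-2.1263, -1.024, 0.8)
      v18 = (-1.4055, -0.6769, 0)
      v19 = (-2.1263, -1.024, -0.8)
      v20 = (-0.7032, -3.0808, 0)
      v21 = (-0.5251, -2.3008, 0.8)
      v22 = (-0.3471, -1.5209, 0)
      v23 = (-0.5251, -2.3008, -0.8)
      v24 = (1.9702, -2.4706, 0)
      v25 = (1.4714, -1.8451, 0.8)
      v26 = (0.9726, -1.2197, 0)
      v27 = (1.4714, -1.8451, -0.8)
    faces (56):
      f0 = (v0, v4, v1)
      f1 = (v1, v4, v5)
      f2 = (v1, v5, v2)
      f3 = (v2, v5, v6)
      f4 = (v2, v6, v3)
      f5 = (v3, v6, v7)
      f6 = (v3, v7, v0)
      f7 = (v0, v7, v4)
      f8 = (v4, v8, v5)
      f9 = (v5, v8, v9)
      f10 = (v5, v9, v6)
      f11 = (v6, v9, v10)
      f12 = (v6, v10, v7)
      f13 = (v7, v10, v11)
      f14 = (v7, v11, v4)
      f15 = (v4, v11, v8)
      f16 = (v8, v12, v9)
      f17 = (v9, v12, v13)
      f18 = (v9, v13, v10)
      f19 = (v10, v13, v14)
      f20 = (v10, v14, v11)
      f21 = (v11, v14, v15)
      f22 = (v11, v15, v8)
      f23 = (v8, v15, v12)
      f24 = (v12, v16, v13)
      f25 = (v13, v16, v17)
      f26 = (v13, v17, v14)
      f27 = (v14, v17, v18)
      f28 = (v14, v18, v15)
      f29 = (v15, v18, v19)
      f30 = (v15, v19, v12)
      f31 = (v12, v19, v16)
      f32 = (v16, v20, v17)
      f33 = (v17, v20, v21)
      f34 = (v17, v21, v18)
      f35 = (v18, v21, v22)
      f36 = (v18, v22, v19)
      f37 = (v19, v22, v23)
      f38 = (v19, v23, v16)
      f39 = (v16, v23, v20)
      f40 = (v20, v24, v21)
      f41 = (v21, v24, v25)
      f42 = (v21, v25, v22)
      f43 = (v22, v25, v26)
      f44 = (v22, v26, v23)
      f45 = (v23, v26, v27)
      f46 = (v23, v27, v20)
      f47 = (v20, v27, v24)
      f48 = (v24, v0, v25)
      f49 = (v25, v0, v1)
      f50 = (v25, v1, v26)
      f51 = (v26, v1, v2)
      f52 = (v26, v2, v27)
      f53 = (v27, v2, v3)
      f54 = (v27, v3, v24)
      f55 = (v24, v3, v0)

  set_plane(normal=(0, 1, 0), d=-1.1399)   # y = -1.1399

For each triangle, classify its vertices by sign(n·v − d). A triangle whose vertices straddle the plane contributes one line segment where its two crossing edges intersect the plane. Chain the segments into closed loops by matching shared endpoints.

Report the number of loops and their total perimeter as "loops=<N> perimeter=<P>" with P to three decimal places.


Straddling triangles (18 of 56):
  (v12,v16,v13) [+-+] → (-2.8471, -1.1399, 0)–(-2.77752, -1.1399, 0.0772243)  len=0.1039
  (v13,v16,v17) [+-+] → (-2.77752, -1.1399, 0.0772243)–(-2.36698, -1.1399, 0.532872)  len=0.6133
  (v12,v19,v16) [++-] → (-2.36698, -1.1399, -0.532872)–(-2.8471, -1.1399, 0)  len=0.7173
  (v16,v20,v17) [--+] → (-2.04611, -1.1399, 0.75492)–(-2.36698, -1.1399, 0.532872)  len=0.3902
  (v17,v20,v21) [+--] → (-2.04611, -1.1399, 0.75492)–(-1.98095, -1.1399, 0.8)  len=0.0792
  (v17,v21,v18) [+-+] → (-1.98095, -1.1399, 0.8)–(-1.15448, -1.1399, 0.228093)  len=1.0051
  (v18,v21,v22) [+--] → (-1.15448, -1.1399, 0.228093)–(-0.824885, -1.1399, 0)  len=0.4008
  (v18,v22,v19) [+-+] → (-0.824885, -1.1399, 0)–(-1.71131, -1.1399, -0.613403)  len=1.0780
  (v19,v22,v23) [+--] → (-1.71131, -1.1399, -0.613403)–(-1.98095, -1.1399, -0.8)  len=0.3279
  (v19,v23,v16) [+--] → (-1.98095, -1.1399, -0.8)–(-2.36698, -1.1399, -0.532872)  len=0.4694
  (v24,v0,v25) [-+-] → (2.61104, -1.1399, 0)–(2.11679, -1.1399, 0.494239)  len=0.6990
  (v25,v0,v1) [-++] → (2.11679, -1.1399, 0.494239)–(1.81102, -1.1399, 0.8)  len=0.4324
  (v25,v1,v26) [-+-] → (1.81102, -1.1399, 0.8)–(1.06337, -1.1399, 0.0523407)  len=1.0573
  (v26,v1,v2) [-++] → (1.06337, -1.1399, 0.0523407)–(1.01103, -1.1399, 0)  len=0.0740
  (v26,v2,v27) [-+-] → (1.01103, -1.1399, 0)–(1.50526, -1.1399, -0.494239)  len=0.6990
  (v27,v2,v3) [-++] → (1.50526, -1.1399, -0.494239)–(1.81102, -1.1399, -0.8)  len=0.4324
  (v27,v3,v24) [-+-] → (1.81102, -1.1399, -0.8)–(2.18015, -1.1399, -0.430891)  len=0.5220
  (v24,v3,v0) [-++] → (2.18015, -1.1399, -0.430891)–(2.61104, -1.1399, 0)  len=0.6094

Chained into 2 loop(s):
  loop 1: 10 segments, perimeter = 5.1852
  loop 2: 8 segments, perimeter = 4.5255
Total perimeter = 9.711

loops=2 perimeter=9.711


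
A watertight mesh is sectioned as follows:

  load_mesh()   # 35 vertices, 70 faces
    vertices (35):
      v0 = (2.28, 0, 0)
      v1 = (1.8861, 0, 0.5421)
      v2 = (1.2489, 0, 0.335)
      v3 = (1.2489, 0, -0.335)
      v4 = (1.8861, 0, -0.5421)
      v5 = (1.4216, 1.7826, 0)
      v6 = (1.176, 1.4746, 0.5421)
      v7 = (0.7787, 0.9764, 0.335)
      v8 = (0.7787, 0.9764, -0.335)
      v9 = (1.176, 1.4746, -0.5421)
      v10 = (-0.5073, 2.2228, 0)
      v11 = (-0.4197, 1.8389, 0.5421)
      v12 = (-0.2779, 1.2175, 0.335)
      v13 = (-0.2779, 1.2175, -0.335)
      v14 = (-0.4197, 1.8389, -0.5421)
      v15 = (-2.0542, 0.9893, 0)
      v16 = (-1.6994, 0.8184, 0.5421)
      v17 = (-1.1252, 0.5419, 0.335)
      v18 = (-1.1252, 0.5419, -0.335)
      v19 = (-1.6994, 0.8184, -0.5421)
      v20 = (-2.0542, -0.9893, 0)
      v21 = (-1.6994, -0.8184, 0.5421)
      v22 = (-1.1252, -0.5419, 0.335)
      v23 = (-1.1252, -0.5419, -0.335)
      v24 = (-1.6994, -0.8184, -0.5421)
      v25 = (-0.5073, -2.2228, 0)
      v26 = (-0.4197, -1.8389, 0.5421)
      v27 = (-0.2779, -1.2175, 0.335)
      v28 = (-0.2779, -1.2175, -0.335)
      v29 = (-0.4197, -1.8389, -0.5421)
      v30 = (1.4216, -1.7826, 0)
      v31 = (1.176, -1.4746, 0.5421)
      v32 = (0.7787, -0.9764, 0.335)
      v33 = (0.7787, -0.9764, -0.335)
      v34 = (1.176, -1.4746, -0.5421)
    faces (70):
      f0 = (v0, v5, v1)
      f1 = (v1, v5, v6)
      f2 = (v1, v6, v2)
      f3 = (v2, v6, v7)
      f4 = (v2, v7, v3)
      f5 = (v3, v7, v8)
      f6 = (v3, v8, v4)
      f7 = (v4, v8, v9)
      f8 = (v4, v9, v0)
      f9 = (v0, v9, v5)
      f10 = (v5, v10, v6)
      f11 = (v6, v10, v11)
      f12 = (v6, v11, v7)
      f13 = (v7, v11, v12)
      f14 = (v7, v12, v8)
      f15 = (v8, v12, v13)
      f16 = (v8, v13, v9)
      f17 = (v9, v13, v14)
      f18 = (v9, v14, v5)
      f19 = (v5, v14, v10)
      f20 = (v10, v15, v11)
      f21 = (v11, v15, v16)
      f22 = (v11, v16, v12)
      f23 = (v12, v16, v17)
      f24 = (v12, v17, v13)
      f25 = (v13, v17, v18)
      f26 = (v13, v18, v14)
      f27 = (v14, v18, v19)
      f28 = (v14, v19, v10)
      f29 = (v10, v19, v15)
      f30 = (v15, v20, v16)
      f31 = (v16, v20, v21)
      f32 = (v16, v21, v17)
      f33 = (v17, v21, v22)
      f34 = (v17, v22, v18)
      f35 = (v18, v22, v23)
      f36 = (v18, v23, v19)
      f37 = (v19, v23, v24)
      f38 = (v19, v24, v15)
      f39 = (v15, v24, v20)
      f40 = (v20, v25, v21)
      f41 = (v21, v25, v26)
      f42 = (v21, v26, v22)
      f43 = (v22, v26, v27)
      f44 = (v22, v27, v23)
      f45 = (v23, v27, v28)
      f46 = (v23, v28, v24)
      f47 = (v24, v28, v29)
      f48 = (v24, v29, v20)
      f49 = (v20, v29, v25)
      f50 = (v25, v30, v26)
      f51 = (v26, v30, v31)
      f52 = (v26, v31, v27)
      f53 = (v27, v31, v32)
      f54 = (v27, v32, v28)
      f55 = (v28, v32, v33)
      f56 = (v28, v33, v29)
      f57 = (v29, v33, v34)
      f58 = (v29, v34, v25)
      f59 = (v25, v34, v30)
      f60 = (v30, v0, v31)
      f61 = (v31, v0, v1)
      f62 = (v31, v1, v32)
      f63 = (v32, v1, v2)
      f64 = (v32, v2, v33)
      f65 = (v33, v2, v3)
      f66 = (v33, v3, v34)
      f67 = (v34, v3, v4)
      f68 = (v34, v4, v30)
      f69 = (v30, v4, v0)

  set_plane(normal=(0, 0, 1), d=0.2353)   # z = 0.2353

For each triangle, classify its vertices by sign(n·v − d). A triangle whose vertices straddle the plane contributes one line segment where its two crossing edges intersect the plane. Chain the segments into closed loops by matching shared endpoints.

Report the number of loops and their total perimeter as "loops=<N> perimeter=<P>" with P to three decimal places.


loops=2 perimeter=20.397

Straddling triangles (28 of 70):
  (v0,v5,v1) [--+] → (1.62322, 1.00886, 0.2353)–(2.10903, 0, 0.2353)  len=1.1197
  (v1,v5,v6) [+-+] → (1.62322, 1.00886, 0.2353)–(1.315, 1.64891, 0.2353)  len=0.7104
  (v2,v7,v3) [++-] → (0.848669, 0.831106, 0.2353)–(1.2489, 0, 0.2353)  len=0.9225
  (v3,v7,v8) [-+-] → (0.848669, 0.831106, 0.2353)–(0.7787, 0.9764, 0.2353)  len=0.1613
  (v5,v10,v6) [--+] → (0.223341, 1.89804, 0.2353)–(1.315, 1.64891, 0.2353)  len=1.1197
  (v6,v10,v11) [+-+] → (0.223341, 1.89804, 0.2353)–(-0.469277, 2.05617, 0.2353)  len=0.7104
  (v7,v12,v8) [++-] → (-0.120672, 1.18162, 0.2353)–(0.7787, 0.9764, 0.2353)  len=0.9225
  (v8,v12,v13) [-+-] → (-0.120672, 1.18162, 0.2353)–(-0.2779, 1.2175, 0.2353)  len=0.1613
  (v10,v15,v11) [--+] → (-1.34474, 1.35807, 0.2353)–(-0.469277, 2.05617, 0.2353)  len=1.1197
  (v11,v15,v16) [+-+] → (-1.34474, 1.35807, 0.2353)–(-1.9002, 0.91512, 0.2353)  len=0.7104
  (v12,v17,v13) [++-] → (-0.999117, 0.642433, 0.2353)–(-0.2779, 1.2175, 0.2353)  len=0.9224
  (v13,v17,v18) [-+-] → (-0.999117, 0.642433, 0.2353)–(-1.1252, 0.5419, 0.2353)  len=0.1613
  (v15,v20,v16) [--+] → (-1.9002, -0.204663, 0.2353)–(-1.9002, 0.91512, 0.2353)  len=1.1198
  (v16,v20,v21) [+-+] → (-1.9002, -0.204663, 0.2353)–(-1.9002, -0.91512, 0.2353)  len=0.7105
  (v17,v22,v18) [++-] → (-1.1252, -0.380624, 0.2353)–(-1.1252, 0.5419, 0.2353)  len=0.9225
  (v18,v22,v23) [-+-] → (-1.1252, -0.380624, 0.2353)–(-1.1252, -0.5419, 0.2353)  len=0.1613
  (v20,v25,v21) [--+] → (-1.02473, -1.61322, 0.2353)–(-1.9002, -0.91512, 0.2353)  len=1.1197
  (v21,v25,v26) [+-+] → (-1.02473, -1.61322, 0.2353)–(-0.469277, -2.05617, 0.2353)  len=0.7104
  (v22,v27,v23) [++-] → (-0.403983, -1.11697, 0.2353)–(-1.1252, -0.5419, 0.2353)  len=0.9224
  (v23,v27,v28) [-+-] → (-0.403983, -1.11697, 0.2353)–(-0.2779, -1.2175, 0.2353)  len=0.1613
  (v25,v30,v26) [--+] → (0.622379, -1.80704, 0.2353)–(-0.469277, -2.05617, 0.2353)  len=1.1197
  (v26,v30,v31) [+-+] → (0.622379, -1.80704, 0.2353)–(1.315, -1.64891, 0.2353)  len=0.7104
  (v27,v32,v28) [++-] → (0.621472, -1.01228, 0.2353)–(-0.2779, -1.2175, 0.2353)  len=0.9225
  (v28,v32,v33) [-+-] → (0.621472, -1.01228, 0.2353)–(0.7787, -0.9764, 0.2353)  len=0.1613
  (v30,v0,v31) [--+] → (1.80081, -0.640054, 0.2353)–(1.315, -1.64891, 0.2353)  len=1.1197
  (v31,v0,v1) [+-+] → (1.80081, -0.640054, 0.2353)–(2.10903, 0, 0.2353)  len=0.7104
  (v32,v2,v33) [++-] → (1.17893, -0.145294, 0.2353)–(0.7787, -0.9764, 0.2353)  len=0.9225
  (v33,v2,v3) [-+-] → (1.17893, -0.145294, 0.2353)–(1.2489, 0, 0.2353)  len=0.1613

Chained into 2 loop(s):
  loop 1: 14 segments, perimeter = 12.8112
  loop 2: 14 segments, perimeter = 7.5861
Total perimeter = 20.397


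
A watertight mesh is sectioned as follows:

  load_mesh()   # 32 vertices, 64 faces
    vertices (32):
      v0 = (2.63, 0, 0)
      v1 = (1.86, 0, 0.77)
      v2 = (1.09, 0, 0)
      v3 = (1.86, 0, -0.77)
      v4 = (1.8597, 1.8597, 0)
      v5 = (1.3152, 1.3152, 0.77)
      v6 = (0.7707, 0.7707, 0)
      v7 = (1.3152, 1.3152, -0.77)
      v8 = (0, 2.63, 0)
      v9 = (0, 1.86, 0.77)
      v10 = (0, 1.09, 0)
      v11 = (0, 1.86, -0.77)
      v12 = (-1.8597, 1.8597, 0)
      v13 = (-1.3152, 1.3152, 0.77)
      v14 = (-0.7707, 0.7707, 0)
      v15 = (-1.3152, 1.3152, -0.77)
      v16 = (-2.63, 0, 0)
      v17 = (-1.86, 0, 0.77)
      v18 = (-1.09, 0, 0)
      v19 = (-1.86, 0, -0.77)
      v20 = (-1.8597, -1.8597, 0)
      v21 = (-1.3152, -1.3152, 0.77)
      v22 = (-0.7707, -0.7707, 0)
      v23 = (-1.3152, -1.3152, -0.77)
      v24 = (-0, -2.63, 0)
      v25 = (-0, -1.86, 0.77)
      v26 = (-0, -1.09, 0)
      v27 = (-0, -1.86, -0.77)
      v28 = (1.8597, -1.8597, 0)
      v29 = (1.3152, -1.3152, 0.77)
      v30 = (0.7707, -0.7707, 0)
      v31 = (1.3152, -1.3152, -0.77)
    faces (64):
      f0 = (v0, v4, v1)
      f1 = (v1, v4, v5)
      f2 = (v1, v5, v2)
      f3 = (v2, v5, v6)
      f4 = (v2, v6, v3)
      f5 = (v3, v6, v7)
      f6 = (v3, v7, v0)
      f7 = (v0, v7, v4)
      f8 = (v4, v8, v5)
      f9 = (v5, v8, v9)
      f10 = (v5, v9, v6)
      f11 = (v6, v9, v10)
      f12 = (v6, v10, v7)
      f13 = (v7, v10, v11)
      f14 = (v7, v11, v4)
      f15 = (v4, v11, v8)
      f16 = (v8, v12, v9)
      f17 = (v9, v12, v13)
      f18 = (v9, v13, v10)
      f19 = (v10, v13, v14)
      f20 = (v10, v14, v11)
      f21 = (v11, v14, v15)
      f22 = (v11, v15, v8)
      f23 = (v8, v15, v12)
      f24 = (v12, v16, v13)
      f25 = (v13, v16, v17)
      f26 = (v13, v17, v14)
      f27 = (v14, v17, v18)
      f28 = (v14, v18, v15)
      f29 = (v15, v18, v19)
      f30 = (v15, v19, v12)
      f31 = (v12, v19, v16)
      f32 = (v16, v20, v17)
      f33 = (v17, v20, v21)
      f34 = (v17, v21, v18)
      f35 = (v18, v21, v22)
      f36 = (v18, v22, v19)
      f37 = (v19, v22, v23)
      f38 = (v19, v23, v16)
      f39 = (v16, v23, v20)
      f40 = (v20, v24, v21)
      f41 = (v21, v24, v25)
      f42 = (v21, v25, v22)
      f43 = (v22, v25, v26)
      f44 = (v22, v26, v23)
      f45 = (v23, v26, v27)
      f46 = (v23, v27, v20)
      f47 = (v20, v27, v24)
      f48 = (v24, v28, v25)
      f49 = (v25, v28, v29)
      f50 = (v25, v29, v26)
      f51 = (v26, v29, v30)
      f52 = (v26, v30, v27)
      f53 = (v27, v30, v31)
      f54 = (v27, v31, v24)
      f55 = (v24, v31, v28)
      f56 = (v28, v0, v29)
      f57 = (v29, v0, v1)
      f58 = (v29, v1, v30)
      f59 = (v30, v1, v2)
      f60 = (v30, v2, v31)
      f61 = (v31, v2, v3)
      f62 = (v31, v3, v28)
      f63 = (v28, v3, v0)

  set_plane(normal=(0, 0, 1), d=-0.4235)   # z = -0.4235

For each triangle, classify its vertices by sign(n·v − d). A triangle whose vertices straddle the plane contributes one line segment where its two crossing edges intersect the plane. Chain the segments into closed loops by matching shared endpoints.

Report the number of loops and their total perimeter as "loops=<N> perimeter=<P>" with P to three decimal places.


Straddling triangles (32 of 64):
  (v2,v6,v3) [++-] → (1.36982, 0.346815, -0.4235)–(1.5135, 0, -0.4235)  len=0.3754
  (v3,v6,v7) [-+-] → (1.36982, 0.346815, -0.4235)–(1.07017, 1.07017, -0.4235)  len=0.7830
  (v3,v7,v0) [--+] → (1.90686, 0.72336, -0.4235)–(2.2065, 0, -0.4235)  len=0.7830
  (v0,v7,v4) [+-+] → (1.90686, 0.72336, -0.4235)–(1.56022, 1.56022, -0.4235)  len=0.9058
  (v6,v10,v7) [++-] → (0.72336, 1.21386, -0.4235)–(1.07017, 1.07017, -0.4235)  len=0.3754
  (v7,v10,v11) [-+-] → (0.72336, 1.21386, -0.4235)–(0, 1.5135, -0.4235)  len=0.7830
  (v7,v11,v4) [--+] → (0.836865, 1.85987, -0.4235)–(1.56022, 1.56022, -0.4235)  len=0.7830
  (v4,v11,v8) [+-+] → (0.836865, 1.85987, -0.4235)–(0, 2.2065, -0.4235)  len=0.9058
  (v10,v14,v11) [++-] → (-0.346815, 1.36982, -0.4235)–(0, 1.5135, -0.4235)  len=0.3754
  (v11,v14,v15) [-+-] → (-0.346815, 1.36982, -0.4235)–(-1.07017, 1.07017, -0.4235)  len=0.7830
  (v11,v15,v8) [--+] → (-0.72336, 1.90686, -0.4235)–(0, 2.2065, -0.4235)  len=0.7830
  (v8,v15,v12) [+-+] → (-0.72336, 1.90686, -0.4235)–(-1.56022, 1.56022, -0.4235)  len=0.9058
  (v14,v18,v15) [++-] → (-1.21386, 0.72336, -0.4235)–(-1.07017, 1.07017, -0.4235)  len=0.3754
  (v15,v18,v19) [-+-] → (-1.21386, 0.72336, -0.4235)–(-1.5135, 0, -0.4235)  len=0.7830
  (v15,v19,v12) [--+] → (-1.85987, 0.836865, -0.4235)–(-1.56022, 1.56022, -0.4235)  len=0.7830
  (v12,v19,v16) [+-+] → (-1.85987, 0.836865, -0.4235)–(-2.2065, 0, -0.4235)  len=0.9058
  (v18,v22,v19) [++-] → (-1.36982, -0.346815, -0.4235)–(-1.5135, 0, -0.4235)  len=0.3754
  (v19,v22,v23) [-+-] → (-1.36982, -0.346815, -0.4235)–(-1.07017, -1.07017, -0.4235)  len=0.7830
  (v19,v23,v16) [--+] → (-1.90686, -0.72336, -0.4235)–(-2.2065, 0, -0.4235)  len=0.7830
  (v16,v23,v20) [+-+] → (-1.90686, -0.72336, -0.4235)–(-1.56022, -1.56022, -0.4235)  len=0.9058
  (v22,v26,v23) [++-] → (-0.72336, -1.21386, -0.4235)–(-1.07017, -1.07017, -0.4235)  len=0.3754
  (v23,v26,v27) [-+-] → (-0.72336, -1.21386, -0.4235)–(0, -1.5135, -0.4235)  len=0.7830
  (v23,v27,v20) [--+] → (-0.836865, -1.85987, -0.4235)–(-1.56022, -1.56022, -0.4235)  len=0.7830
  (v20,v27,v24) [+-+] → (-0.836865, -1.85987, -0.4235)–(0, -2.2065, -0.4235)  len=0.9058
  (v26,v30,v27) [++-] → (0.346815, -1.36982, -0.4235)–(0, -1.5135, -0.4235)  len=0.3754
  (v27,v30,v31) [-+-] → (0.346815, -1.36982, -0.4235)–(1.07017, -1.07017, -0.4235)  len=0.7830
  (v27,v31,v24) [--+] → (0.72336, -1.90686, -0.4235)–(0, -2.2065, -0.4235)  len=0.7830
  (v24,v31,v28) [+-+] → (0.72336, -1.90686, -0.4235)–(1.56022, -1.56022, -0.4235)  len=0.9058
  (v30,v2,v31) [++-] → (1.21386, -0.72336, -0.4235)–(1.07017, -1.07017, -0.4235)  len=0.3754
  (v31,v2,v3) [-+-] → (1.21386, -0.72336, -0.4235)–(1.5135, 0, -0.4235)  len=0.7830
  (v31,v3,v28) [--+] → (1.85987, -0.836865, -0.4235)–(1.56022, -1.56022, -0.4235)  len=0.7830
  (v28,v3,v0) [+-+] → (1.85987, -0.836865, -0.4235)–(2.2065, 0, -0.4235)  len=0.9058

Chained into 2 loop(s):
  loop 1: 16 segments, perimeter = 9.2669
  loop 2: 16 segments, perimeter = 13.5102
Total perimeter = 22.777

loops=2 perimeter=22.777


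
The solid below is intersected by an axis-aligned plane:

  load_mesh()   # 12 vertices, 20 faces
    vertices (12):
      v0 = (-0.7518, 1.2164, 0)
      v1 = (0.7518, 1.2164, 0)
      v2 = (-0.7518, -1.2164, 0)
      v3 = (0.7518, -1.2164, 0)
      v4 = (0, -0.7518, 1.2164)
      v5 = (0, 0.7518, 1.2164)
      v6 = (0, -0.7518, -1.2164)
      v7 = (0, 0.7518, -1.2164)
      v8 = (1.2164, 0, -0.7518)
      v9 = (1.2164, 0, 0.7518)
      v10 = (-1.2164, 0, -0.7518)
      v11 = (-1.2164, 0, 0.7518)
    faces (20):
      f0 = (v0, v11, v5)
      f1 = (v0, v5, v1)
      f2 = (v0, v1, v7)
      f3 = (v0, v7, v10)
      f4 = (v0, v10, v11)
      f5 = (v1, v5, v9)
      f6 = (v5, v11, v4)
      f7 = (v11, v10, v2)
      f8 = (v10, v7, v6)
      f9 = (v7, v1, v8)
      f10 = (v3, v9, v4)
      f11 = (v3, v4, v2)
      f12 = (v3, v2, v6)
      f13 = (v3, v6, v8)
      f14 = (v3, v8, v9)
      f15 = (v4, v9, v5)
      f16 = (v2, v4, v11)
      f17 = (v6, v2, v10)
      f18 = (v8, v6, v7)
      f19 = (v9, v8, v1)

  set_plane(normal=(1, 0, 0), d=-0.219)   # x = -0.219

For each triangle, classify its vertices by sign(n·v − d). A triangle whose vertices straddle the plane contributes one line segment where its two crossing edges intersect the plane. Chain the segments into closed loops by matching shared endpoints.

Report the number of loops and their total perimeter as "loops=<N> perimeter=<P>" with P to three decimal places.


loops=1 perimeter=7.688

Straddling triangles (10 of 20):
  (v0,v11,v5) [--+] → (-0.219, 0.616446, 1.13275)–(-0.219, 0.887138, 0.862062)  len=0.3828
  (v0,v5,v1) [-++] → (-0.219, 0.887138, 0.862062)–(-0.219, 1.2164, 0)  len=0.9228
  (v0,v1,v7) [-++] → (-0.219, 1.2164, 0)–(-0.219, 0.887138, -0.862062)  len=0.9228
  (v0,v7,v10) [-+-] → (-0.219, 0.887138, -0.862062)–(-0.219, 0.616446, -1.13275)  len=0.3828
  (v5,v11,v4) [+-+] → (-0.219, 0.616446, 1.13275)–(-0.219, -0.616446, 1.13275)  len=1.2329
  (v10,v7,v6) [-++] → (-0.219, 0.616446, -1.13275)–(-0.219, -0.616446, -1.13275)  len=1.2329
  (v3,v4,v2) [++-] → (-0.219, -0.887138, 0.862062)–(-0.219, -1.2164, 0)  len=0.9228
  (v3,v2,v6) [+-+] → (-0.219, -1.2164, 0)–(-0.219, -0.887138, -0.862062)  len=0.9228
  (v2,v4,v11) [-+-] → (-0.219, -0.887138, 0.862062)–(-0.219, -0.616446, 1.13275)  len=0.3828
  (v6,v2,v10) [+--] → (-0.219, -0.887138, -0.862062)–(-0.219, -0.616446, -1.13275)  len=0.3828

Chained into 1 loop(s):
  loop 1: 10 segments, perimeter = 7.6883
Total perimeter = 7.688


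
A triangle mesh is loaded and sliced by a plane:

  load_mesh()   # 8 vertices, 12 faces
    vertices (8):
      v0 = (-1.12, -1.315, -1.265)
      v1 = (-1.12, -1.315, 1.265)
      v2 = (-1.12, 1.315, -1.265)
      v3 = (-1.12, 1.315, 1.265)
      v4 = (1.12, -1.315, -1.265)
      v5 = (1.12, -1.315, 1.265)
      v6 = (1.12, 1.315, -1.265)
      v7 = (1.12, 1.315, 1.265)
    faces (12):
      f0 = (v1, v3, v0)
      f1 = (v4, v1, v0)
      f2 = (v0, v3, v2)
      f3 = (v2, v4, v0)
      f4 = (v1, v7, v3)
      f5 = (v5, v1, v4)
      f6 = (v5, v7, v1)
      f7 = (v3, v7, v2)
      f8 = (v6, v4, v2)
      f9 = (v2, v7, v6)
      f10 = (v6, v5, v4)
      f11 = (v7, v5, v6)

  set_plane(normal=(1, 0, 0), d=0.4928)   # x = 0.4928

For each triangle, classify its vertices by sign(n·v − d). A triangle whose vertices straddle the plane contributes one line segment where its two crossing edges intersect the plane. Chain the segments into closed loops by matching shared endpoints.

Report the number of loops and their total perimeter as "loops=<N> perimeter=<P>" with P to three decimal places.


loops=1 perimeter=10.320

Straddling triangles (8 of 12):
  (v4,v1,v0) [+--] → (0.4928, -1.315, -0.5566)–(0.4928, -1.315, -1.265)  len=0.7084
  (v2,v4,v0) [-+-] → (0.4928, -0.5786, -1.265)–(0.4928, -1.315, -1.265)  len=0.7364
  (v1,v7,v3) [-+-] → (0.4928, 0.5786, 1.265)–(0.4928, 1.315, 1.265)  len=0.7364
  (v5,v1,v4) [+-+] → (0.4928, -1.315, 1.265)–(0.4928, -1.315, -0.5566)  len=1.8216
  (v5,v7,v1) [++-] → (0.4928, 0.5786, 1.265)–(0.4928, -1.315, 1.265)  len=1.8936
  (v3,v7,v2) [-+-] → (0.4928, 1.315, 1.265)–(0.4928, 1.315, 0.5566)  len=0.7084
  (v6,v4,v2) [++-] → (0.4928, -0.5786, -1.265)–(0.4928, 1.315, -1.265)  len=1.8936
  (v2,v7,v6) [-++] → (0.4928, 1.315, 0.5566)–(0.4928, 1.315, -1.265)  len=1.8216

Chained into 1 loop(s):
  loop 1: 8 segments, perimeter = 10.3200
Total perimeter = 10.320


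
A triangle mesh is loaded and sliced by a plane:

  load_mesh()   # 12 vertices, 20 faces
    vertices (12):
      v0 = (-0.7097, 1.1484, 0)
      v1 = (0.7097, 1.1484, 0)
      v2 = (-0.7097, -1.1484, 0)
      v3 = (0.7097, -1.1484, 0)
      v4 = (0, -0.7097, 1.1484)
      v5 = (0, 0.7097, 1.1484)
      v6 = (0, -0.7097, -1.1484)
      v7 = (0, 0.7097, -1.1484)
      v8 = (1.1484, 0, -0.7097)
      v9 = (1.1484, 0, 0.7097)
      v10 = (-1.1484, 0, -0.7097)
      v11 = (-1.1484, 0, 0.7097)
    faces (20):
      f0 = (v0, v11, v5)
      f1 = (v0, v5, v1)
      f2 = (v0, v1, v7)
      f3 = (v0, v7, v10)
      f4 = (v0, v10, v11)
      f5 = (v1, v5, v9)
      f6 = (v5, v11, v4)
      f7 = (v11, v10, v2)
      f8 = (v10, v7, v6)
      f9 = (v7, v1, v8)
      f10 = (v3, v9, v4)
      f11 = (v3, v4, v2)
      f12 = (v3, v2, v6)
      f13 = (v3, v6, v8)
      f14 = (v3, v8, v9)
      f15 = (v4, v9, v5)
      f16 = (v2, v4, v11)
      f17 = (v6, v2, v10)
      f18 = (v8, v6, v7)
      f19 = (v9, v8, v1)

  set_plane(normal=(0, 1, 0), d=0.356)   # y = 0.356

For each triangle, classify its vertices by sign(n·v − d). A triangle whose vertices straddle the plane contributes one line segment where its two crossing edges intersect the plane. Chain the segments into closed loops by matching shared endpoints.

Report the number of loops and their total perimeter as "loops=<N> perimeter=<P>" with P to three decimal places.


Straddling triangles (10 of 20):
  (v0,v11,v5) [+-+] → (-1.0124, 0.356, 0.489695)–(-0.572339, 0.356, 0.929761)  len=0.6223
  (v0,v7,v10) [++-] → (-0.572339, 0.356, -0.929761)–(-1.0124, 0.356, -0.489695)  len=0.6223
  (v0,v10,v11) [+--] → (-1.0124, 0.356, -0.489695)–(-1.0124, 0.356, 0.489695)  len=0.9794
  (v1,v5,v9) [++-] → (0.572339, 0.356, 0.929761)–(1.0124, 0.356, 0.489695)  len=0.6223
  (v5,v11,v4) [+--] → (-0.572339, 0.356, 0.929761)–(0, 0.356, 1.1484)  len=0.6127
  (v10,v7,v6) [-+-] → (-0.572339, 0.356, -0.929761)–(0, 0.356, -1.1484)  len=0.6127
  (v7,v1,v8) [++-] → (1.0124, 0.356, -0.489695)–(0.572339, 0.356, -0.929761)  len=0.6223
  (v4,v9,v5) [--+] → (0.572339, 0.356, 0.929761)–(0, 0.356, 1.1484)  len=0.6127
  (v8,v6,v7) [--+] → (0, 0.356, -1.1484)–(0.572339, 0.356, -0.929761)  len=0.6127
  (v9,v8,v1) [--+] → (1.0124, 0.356, -0.489695)–(1.0124, 0.356, 0.489695)  len=0.9794

Chained into 1 loop(s):
  loop 1: 10 segments, perimeter = 6.8989
Total perimeter = 6.899

loops=1 perimeter=6.899
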